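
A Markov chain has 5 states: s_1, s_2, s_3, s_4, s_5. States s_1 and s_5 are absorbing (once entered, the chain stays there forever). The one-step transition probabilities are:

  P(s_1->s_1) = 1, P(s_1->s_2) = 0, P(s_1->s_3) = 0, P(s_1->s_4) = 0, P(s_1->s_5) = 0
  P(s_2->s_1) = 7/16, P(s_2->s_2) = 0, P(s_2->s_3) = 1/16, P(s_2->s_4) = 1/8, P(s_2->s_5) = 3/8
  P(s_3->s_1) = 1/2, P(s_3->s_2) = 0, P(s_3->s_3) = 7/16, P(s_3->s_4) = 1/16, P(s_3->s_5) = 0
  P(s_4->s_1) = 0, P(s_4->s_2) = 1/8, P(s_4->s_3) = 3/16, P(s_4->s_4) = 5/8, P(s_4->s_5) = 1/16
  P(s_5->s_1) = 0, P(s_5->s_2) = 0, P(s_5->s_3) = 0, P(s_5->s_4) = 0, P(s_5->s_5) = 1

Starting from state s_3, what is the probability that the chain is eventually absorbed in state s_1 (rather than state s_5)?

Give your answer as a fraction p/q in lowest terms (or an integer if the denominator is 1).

Let a_i = P(absorbed in s_1 | start in state i).
Boundary conditions: a_s_1 = 1, a_s_5 = 0.
For each transient state i, a_i = sum_j P(i->j) * a_j:
  a_s_2 = 7/16*a_s_1 + 0*a_s_2 + 1/16*a_s_3 + 1/8*a_s_4 + 3/8*a_s_5
  a_s_3 = 1/2*a_s_1 + 0*a_s_2 + 7/16*a_s_3 + 1/16*a_s_4 + 0*a_s_5
  a_s_4 = 0*a_s_1 + 1/8*a_s_2 + 3/16*a_s_3 + 5/8*a_s_4 + 1/16*a_s_5

Substituting a_s_1 = 1 and a_s_5 = 0, rearrange to (I - Q) a = r where r[i] = P(i -> s_1):
  [1, -1/16, -1/8] . (a_s_2, a_s_3, a_s_4) = 7/16
  [0, 9/16, -1/16] . (a_s_2, a_s_3, a_s_4) = 1/2
  [-1/8, -3/16, 3/8] . (a_s_2, a_s_3, a_s_4) = 0

Solving yields:
  a_s_2 = 453/778
  a_s_3 = 375/389
  a_s_4 = 263/389

Starting state is s_3, so the absorption probability is a_s_3 = 375/389.

Answer: 375/389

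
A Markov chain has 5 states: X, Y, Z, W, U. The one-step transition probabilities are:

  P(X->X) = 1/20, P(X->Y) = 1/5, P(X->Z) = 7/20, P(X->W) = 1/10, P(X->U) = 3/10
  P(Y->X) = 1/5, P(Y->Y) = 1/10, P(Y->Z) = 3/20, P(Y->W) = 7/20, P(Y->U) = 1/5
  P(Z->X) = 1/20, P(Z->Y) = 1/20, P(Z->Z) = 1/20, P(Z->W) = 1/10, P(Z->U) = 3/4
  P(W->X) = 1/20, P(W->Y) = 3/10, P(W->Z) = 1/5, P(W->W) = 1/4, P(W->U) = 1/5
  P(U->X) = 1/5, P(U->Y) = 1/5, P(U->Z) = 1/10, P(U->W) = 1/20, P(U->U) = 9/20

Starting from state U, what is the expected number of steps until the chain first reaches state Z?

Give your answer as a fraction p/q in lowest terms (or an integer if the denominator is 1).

Answer: 19715/3214

Derivation:
Let h_i = expected steps to first reach Z from state i.
Boundary: h_Z = 0.
First-step equations for the other states:
  h_X = 1 + 1/20*h_X + 1/5*h_Y + 7/20*h_Z + 1/10*h_W + 3/10*h_U
  h_Y = 1 + 1/5*h_X + 1/10*h_Y + 3/20*h_Z + 7/20*h_W + 1/5*h_U
  h_W = 1 + 1/20*h_X + 3/10*h_Y + 1/5*h_Z + 1/4*h_W + 1/5*h_U
  h_U = 1 + 1/5*h_X + 1/5*h_Y + 1/10*h_Z + 1/20*h_W + 9/20*h_U

Substituting h_Z = 0 and rearranging gives the linear system (I - Q) h = 1:
  [19/20, -1/5, -1/10, -3/10] . (h_X, h_Y, h_W, h_U) = 1
  [-1/5, 9/10, -7/20, -1/5] . (h_X, h_Y, h_W, h_U) = 1
  [-1/20, -3/10, 3/4, -1/5] . (h_X, h_Y, h_W, h_U) = 1
  [-1/5, -1/5, -1/20, 11/20] . (h_X, h_Y, h_W, h_U) = 1

Solving yields:
  h_X = 7675/1607
  h_Y = 36645/6428
  h_W = 17895/3214
  h_U = 19715/3214

Starting state is U, so the expected hitting time is h_U = 19715/3214.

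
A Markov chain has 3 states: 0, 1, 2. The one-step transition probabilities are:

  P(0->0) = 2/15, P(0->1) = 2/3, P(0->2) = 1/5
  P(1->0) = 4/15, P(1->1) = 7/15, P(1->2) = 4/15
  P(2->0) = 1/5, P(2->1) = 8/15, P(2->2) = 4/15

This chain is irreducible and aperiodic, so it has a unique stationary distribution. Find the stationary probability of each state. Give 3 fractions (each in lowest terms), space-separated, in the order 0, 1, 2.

The stationary distribution satisfies pi = pi * P, i.e.:
  pi_0 = 2/15*pi_0 + 4/15*pi_1 + 1/5*pi_2
  pi_1 = 2/3*pi_0 + 7/15*pi_1 + 8/15*pi_2
  pi_2 = 1/5*pi_0 + 4/15*pi_1 + 4/15*pi_2
with normalization: pi_0 + pi_1 + pi_2 = 1.

Using the first 2 balance equations plus normalization, the linear system A*pi = b is:
  [-13/15, 4/15, 1/5] . pi = 0
  [2/3, -8/15, 8/15] . pi = 0
  [1, 1, 1] . pi = 1

Solving yields:
  pi_0 = 28/127
  pi_1 = 67/127
  pi_2 = 32/127

Verification (pi * P):
  28/127*2/15 + 67/127*4/15 + 32/127*1/5 = 28/127 = pi_0  (ok)
  28/127*2/3 + 67/127*7/15 + 32/127*8/15 = 67/127 = pi_1  (ok)
  28/127*1/5 + 67/127*4/15 + 32/127*4/15 = 32/127 = pi_2  (ok)

Answer: 28/127 67/127 32/127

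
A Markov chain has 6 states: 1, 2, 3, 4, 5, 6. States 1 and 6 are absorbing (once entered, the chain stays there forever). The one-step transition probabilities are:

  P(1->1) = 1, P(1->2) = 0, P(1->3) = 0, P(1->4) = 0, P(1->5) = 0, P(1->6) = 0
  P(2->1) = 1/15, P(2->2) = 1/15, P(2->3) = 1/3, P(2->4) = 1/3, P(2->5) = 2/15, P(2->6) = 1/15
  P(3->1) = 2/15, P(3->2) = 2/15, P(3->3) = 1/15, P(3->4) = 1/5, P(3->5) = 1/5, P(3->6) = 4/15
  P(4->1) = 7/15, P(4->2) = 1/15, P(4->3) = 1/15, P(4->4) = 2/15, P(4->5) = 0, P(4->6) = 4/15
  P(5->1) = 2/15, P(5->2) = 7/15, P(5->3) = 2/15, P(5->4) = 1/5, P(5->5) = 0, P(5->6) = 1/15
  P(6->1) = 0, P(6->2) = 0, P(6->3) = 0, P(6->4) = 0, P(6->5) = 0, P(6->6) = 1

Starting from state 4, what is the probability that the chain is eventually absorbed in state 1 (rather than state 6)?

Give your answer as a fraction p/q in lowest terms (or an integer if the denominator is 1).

Answer: 8881/14397

Derivation:
Let a_i = P(absorbed in 1 | start in state i).
Boundary conditions: a_1 = 1, a_6 = 0.
For each transient state i, a_i = sum_j P(i->j) * a_j:
  a_2 = 1/15*a_1 + 1/15*a_2 + 1/3*a_3 + 1/3*a_4 + 2/15*a_5 + 1/15*a_6
  a_3 = 2/15*a_1 + 2/15*a_2 + 1/15*a_3 + 1/5*a_4 + 1/5*a_5 + 4/15*a_6
  a_4 = 7/15*a_1 + 1/15*a_2 + 1/15*a_3 + 2/15*a_4 + 0*a_5 + 4/15*a_6
  a_5 = 2/15*a_1 + 7/15*a_2 + 2/15*a_3 + 1/5*a_4 + 0*a_5 + 1/15*a_6

Substituting a_1 = 1 and a_6 = 0, rearrange to (I - Q) a = r where r[i] = P(i -> 1):
  [14/15, -1/3, -1/3, -2/15] . (a_2, a_3, a_4, a_5) = 1/15
  [-2/15, 14/15, -1/5, -1/5] . (a_2, a_3, a_4, a_5) = 2/15
  [-1/15, -1/15, 13/15, 0] . (a_2, a_3, a_4, a_5) = 7/15
  [-7/15, -2/15, -1/5, 1] . (a_2, a_3, a_4, a_5) = 2/15

Solving yields:
  a_2 = 7826/14397
  a_3 = 6848/14397
  a_4 = 8881/14397
  a_5 = 8261/14397

Starting state is 4, so the absorption probability is a_4 = 8881/14397.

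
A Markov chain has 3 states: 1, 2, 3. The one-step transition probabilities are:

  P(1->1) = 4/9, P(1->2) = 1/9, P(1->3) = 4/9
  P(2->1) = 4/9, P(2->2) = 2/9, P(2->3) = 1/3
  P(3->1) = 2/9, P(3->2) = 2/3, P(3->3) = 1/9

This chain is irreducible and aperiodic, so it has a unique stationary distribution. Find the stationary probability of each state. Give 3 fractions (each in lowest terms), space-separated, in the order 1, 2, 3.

The stationary distribution satisfies pi = pi * P, i.e.:
  pi_1 = 4/9*pi_1 + 4/9*pi_2 + 2/9*pi_3
  pi_2 = 1/9*pi_1 + 2/9*pi_2 + 2/3*pi_3
  pi_3 = 4/9*pi_1 + 1/3*pi_2 + 1/9*pi_3
with normalization: pi_1 + pi_2 + pi_3 = 1.

Using the first 2 balance equations plus normalization, the linear system A*pi = b is:
  [-5/9, 4/9, 2/9] . pi = 0
  [1/9, -7/9, 2/3] . pi = 0
  [1, 1, 1] . pi = 1

Solving yields:
  pi_1 = 38/101
  pi_2 = 32/101
  pi_3 = 31/101

Verification (pi * P):
  38/101*4/9 + 32/101*4/9 + 31/101*2/9 = 38/101 = pi_1  (ok)
  38/101*1/9 + 32/101*2/9 + 31/101*2/3 = 32/101 = pi_2  (ok)
  38/101*4/9 + 32/101*1/3 + 31/101*1/9 = 31/101 = pi_3  (ok)

Answer: 38/101 32/101 31/101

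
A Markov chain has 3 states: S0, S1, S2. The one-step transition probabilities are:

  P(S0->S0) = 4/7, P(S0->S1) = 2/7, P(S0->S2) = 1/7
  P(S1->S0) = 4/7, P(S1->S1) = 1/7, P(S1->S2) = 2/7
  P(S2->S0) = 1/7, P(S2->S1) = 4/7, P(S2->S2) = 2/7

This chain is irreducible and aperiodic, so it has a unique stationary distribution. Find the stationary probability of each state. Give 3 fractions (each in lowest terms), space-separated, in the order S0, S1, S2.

Answer: 11/23 7/23 5/23

Derivation:
The stationary distribution satisfies pi = pi * P, i.e.:
  pi_S0 = 4/7*pi_S0 + 4/7*pi_S1 + 1/7*pi_S2
  pi_S1 = 2/7*pi_S0 + 1/7*pi_S1 + 4/7*pi_S2
  pi_S2 = 1/7*pi_S0 + 2/7*pi_S1 + 2/7*pi_S2
with normalization: pi_S0 + pi_S1 + pi_S2 = 1.

Using the first 2 balance equations plus normalization, the linear system A*pi = b is:
  [-3/7, 4/7, 1/7] . pi = 0
  [2/7, -6/7, 4/7] . pi = 0
  [1, 1, 1] . pi = 1

Solving yields:
  pi_S0 = 11/23
  pi_S1 = 7/23
  pi_S2 = 5/23

Verification (pi * P):
  11/23*4/7 + 7/23*4/7 + 5/23*1/7 = 11/23 = pi_S0  (ok)
  11/23*2/7 + 7/23*1/7 + 5/23*4/7 = 7/23 = pi_S1  (ok)
  11/23*1/7 + 7/23*2/7 + 5/23*2/7 = 5/23 = pi_S2  (ok)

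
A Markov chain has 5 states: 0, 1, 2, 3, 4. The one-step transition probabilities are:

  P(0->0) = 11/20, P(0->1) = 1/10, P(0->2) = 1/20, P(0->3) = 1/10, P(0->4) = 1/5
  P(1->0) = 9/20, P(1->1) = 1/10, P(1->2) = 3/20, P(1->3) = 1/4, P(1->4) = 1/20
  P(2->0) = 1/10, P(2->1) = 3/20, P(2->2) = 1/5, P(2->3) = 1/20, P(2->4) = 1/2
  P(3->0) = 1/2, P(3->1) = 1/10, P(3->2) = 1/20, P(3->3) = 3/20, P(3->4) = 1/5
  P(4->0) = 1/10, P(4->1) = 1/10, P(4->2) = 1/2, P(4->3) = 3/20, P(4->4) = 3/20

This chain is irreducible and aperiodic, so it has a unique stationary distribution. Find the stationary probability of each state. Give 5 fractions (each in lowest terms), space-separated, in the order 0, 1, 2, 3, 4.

The stationary distribution satisfies pi = pi * P, i.e.:
  pi_0 = 11/20*pi_0 + 9/20*pi_1 + 1/10*pi_2 + 1/2*pi_3 + 1/10*pi_4
  pi_1 = 1/10*pi_0 + 1/10*pi_1 + 3/20*pi_2 + 1/10*pi_3 + 1/10*pi_4
  pi_2 = 1/20*pi_0 + 3/20*pi_1 + 1/5*pi_2 + 1/20*pi_3 + 1/2*pi_4
  pi_3 = 1/10*pi_0 + 1/4*pi_1 + 1/20*pi_2 + 3/20*pi_3 + 3/20*pi_4
  pi_4 = 1/5*pi_0 + 1/20*pi_1 + 1/2*pi_2 + 1/5*pi_3 + 3/20*pi_4
with normalization: pi_0 + pi_1 + pi_2 + pi_3 + pi_4 = 1.

Using the first 4 balance equations plus normalization, the linear system A*pi = b is:
  [-9/20, 9/20, 1/10, 1/2, 1/10] . pi = 0
  [1/10, -9/10, 3/20, 1/10, 1/10] . pi = 0
  [1/20, 3/20, -4/5, 1/20, 1/2] . pi = 0
  [1/10, 1/4, 1/20, -17/20, 3/20] . pi = 0
  [1, 1, 1, 1, 1] . pi = 1

Solving yields:
  pi_0 = 3023/8835
  pi_1 = 17/155
  pi_2 = 6/31
  pi_3 = 220/1767
  pi_4 = 107/465

Verification (pi * P):
  3023/8835*11/20 + 17/155*9/20 + 6/31*1/10 + 220/1767*1/2 + 107/465*1/10 = 3023/8835 = pi_0  (ok)
  3023/8835*1/10 + 17/155*1/10 + 6/31*3/20 + 220/1767*1/10 + 107/465*1/10 = 17/155 = pi_1  (ok)
  3023/8835*1/20 + 17/155*3/20 + 6/31*1/5 + 220/1767*1/20 + 107/465*1/2 = 6/31 = pi_2  (ok)
  3023/8835*1/10 + 17/155*1/4 + 6/31*1/20 + 220/1767*3/20 + 107/465*3/20 = 220/1767 = pi_3  (ok)
  3023/8835*1/5 + 17/155*1/20 + 6/31*1/2 + 220/1767*1/5 + 107/465*3/20 = 107/465 = pi_4  (ok)

Answer: 3023/8835 17/155 6/31 220/1767 107/465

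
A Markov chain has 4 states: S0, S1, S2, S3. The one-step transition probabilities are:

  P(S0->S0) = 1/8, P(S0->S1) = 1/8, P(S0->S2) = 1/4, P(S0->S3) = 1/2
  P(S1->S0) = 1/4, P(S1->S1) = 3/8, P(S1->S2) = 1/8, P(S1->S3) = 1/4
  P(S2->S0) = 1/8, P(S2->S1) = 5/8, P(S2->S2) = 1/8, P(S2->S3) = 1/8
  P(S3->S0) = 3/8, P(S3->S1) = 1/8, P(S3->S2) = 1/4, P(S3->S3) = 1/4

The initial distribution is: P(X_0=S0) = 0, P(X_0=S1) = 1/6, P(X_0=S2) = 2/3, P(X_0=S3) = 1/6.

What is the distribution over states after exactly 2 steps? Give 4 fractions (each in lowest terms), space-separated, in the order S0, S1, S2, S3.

Answer: 11/48 31/96 65/384 107/384

Derivation:
Propagating the distribution step by step (d_{t+1} = d_t * P):
d_0 = (S0=0, S1=1/6, S2=2/3, S3=1/6)
  d_1[S0] = 0*1/8 + 1/6*1/4 + 2/3*1/8 + 1/6*3/8 = 3/16
  d_1[S1] = 0*1/8 + 1/6*3/8 + 2/3*5/8 + 1/6*1/8 = 1/2
  d_1[S2] = 0*1/4 + 1/6*1/8 + 2/3*1/8 + 1/6*1/4 = 7/48
  d_1[S3] = 0*1/2 + 1/6*1/4 + 2/3*1/8 + 1/6*1/4 = 1/6
d_1 = (S0=3/16, S1=1/2, S2=7/48, S3=1/6)
  d_2[S0] = 3/16*1/8 + 1/2*1/4 + 7/48*1/8 + 1/6*3/8 = 11/48
  d_2[S1] = 3/16*1/8 + 1/2*3/8 + 7/48*5/8 + 1/6*1/8 = 31/96
  d_2[S2] = 3/16*1/4 + 1/2*1/8 + 7/48*1/8 + 1/6*1/4 = 65/384
  d_2[S3] = 3/16*1/2 + 1/2*1/4 + 7/48*1/8 + 1/6*1/4 = 107/384
d_2 = (S0=11/48, S1=31/96, S2=65/384, S3=107/384)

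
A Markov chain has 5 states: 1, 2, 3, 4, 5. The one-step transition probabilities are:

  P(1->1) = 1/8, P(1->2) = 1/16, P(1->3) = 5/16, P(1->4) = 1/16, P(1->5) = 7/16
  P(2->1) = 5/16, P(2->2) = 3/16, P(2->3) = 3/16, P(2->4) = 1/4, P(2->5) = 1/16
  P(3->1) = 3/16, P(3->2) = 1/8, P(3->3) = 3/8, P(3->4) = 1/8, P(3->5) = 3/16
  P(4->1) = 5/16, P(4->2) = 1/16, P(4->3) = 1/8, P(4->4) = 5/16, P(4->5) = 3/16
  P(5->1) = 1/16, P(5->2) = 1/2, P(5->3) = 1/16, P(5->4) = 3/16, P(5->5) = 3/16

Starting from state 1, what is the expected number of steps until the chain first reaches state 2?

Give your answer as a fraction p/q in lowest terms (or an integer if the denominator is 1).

Let h_i = expected steps to first reach 2 from state i.
Boundary: h_2 = 0.
First-step equations for the other states:
  h_1 = 1 + 1/8*h_1 + 1/16*h_2 + 5/16*h_3 + 1/16*h_4 + 7/16*h_5
  h_3 = 1 + 3/16*h_1 + 1/8*h_2 + 3/8*h_3 + 1/8*h_4 + 3/16*h_5
  h_4 = 1 + 5/16*h_1 + 1/16*h_2 + 1/8*h_3 + 5/16*h_4 + 3/16*h_5
  h_5 = 1 + 1/16*h_1 + 1/2*h_2 + 1/16*h_3 + 3/16*h_4 + 3/16*h_5

Substituting h_2 = 0 and rearranging gives the linear system (I - Q) h = 1:
  [7/8, -5/16, -1/16, -7/16] . (h_1, h_3, h_4, h_5) = 1
  [-3/16, 5/8, -1/8, -3/16] . (h_1, h_3, h_4, h_5) = 1
  [-5/16, -1/8, 11/16, -3/16] . (h_1, h_3, h_4, h_5) = 1
  [-1/16, -1/16, -3/16, 13/16] . (h_1, h_3, h_4, h_5) = 1

Solving yields:
  h_1 = 56768/11177
  h_3 = 58624/11177
  h_4 = 62848/11177
  h_5 = 37136/11177

Starting state is 1, so the expected hitting time is h_1 = 56768/11177.

Answer: 56768/11177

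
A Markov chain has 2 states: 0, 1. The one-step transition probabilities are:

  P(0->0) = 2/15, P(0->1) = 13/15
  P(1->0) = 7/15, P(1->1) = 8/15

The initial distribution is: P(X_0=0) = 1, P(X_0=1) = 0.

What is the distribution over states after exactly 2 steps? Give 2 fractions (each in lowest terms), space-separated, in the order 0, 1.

Answer: 19/45 26/45

Derivation:
Propagating the distribution step by step (d_{t+1} = d_t * P):
d_0 = (0=1, 1=0)
  d_1[0] = 1*2/15 + 0*7/15 = 2/15
  d_1[1] = 1*13/15 + 0*8/15 = 13/15
d_1 = (0=2/15, 1=13/15)
  d_2[0] = 2/15*2/15 + 13/15*7/15 = 19/45
  d_2[1] = 2/15*13/15 + 13/15*8/15 = 26/45
d_2 = (0=19/45, 1=26/45)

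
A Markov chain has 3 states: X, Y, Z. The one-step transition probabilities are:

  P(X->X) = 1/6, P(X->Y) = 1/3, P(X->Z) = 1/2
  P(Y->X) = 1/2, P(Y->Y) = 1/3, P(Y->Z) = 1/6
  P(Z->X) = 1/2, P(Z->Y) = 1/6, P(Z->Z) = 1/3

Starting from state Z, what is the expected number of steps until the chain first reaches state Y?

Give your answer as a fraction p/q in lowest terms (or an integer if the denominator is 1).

Answer: 48/11

Derivation:
Let h_i = expected steps to first reach Y from state i.
Boundary: h_Y = 0.
First-step equations for the other states:
  h_X = 1 + 1/6*h_X + 1/3*h_Y + 1/2*h_Z
  h_Z = 1 + 1/2*h_X + 1/6*h_Y + 1/3*h_Z

Substituting h_Y = 0 and rearranging gives the linear system (I - Q) h = 1:
  [5/6, -1/2] . (h_X, h_Z) = 1
  [-1/2, 2/3] . (h_X, h_Z) = 1

Solving yields:
  h_X = 42/11
  h_Z = 48/11

Starting state is Z, so the expected hitting time is h_Z = 48/11.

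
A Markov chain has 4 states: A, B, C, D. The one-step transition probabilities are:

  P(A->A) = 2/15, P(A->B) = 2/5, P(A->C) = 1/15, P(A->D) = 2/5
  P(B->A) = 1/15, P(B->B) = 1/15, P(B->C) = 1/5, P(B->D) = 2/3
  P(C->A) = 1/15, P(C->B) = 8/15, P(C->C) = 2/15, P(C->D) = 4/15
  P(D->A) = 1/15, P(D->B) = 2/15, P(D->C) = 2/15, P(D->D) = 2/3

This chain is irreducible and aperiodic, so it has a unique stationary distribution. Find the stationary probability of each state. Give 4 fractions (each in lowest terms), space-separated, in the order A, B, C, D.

The stationary distribution satisfies pi = pi * P, i.e.:
  pi_A = 2/15*pi_A + 1/15*pi_B + 1/15*pi_C + 1/15*pi_D
  pi_B = 2/5*pi_A + 1/15*pi_B + 8/15*pi_C + 2/15*pi_D
  pi_C = 1/15*pi_A + 1/5*pi_B + 2/15*pi_C + 2/15*pi_D
  pi_D = 2/5*pi_A + 2/3*pi_B + 4/15*pi_C + 2/3*pi_D
with normalization: pi_A + pi_B + pi_C + pi_D = 1.

Using the first 3 balance equations plus normalization, the linear system A*pi = b is:
  [-13/15, 1/15, 1/15, 1/15] . pi = 0
  [2/5, -14/15, 8/15, 2/15] . pi = 0
  [1/15, 1/5, -13/15, 2/15] . pi = 0
  [1, 1, 1, 1] . pi = 1

Solving yields:
  pi_A = 1/14
  pi_B = 107/546
  pi_C = 116/819
  pi_D = 484/819

Verification (pi * P):
  1/14*2/15 + 107/546*1/15 + 116/819*1/15 + 484/819*1/15 = 1/14 = pi_A  (ok)
  1/14*2/5 + 107/546*1/15 + 116/819*8/15 + 484/819*2/15 = 107/546 = pi_B  (ok)
  1/14*1/15 + 107/546*1/5 + 116/819*2/15 + 484/819*2/15 = 116/819 = pi_C  (ok)
  1/14*2/5 + 107/546*2/3 + 116/819*4/15 + 484/819*2/3 = 484/819 = pi_D  (ok)

Answer: 1/14 107/546 116/819 484/819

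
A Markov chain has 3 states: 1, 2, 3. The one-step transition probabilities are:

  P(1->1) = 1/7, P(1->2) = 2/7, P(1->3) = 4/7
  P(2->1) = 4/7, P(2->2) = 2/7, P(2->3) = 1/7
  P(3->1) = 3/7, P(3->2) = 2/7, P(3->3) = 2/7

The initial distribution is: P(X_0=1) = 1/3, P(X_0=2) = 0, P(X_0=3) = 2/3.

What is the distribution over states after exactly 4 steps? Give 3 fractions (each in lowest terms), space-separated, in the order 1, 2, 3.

Propagating the distribution step by step (d_{t+1} = d_t * P):
d_0 = (1=1/3, 2=0, 3=2/3)
  d_1[1] = 1/3*1/7 + 0*4/7 + 2/3*3/7 = 1/3
  d_1[2] = 1/3*2/7 + 0*2/7 + 2/3*2/7 = 2/7
  d_1[3] = 1/3*4/7 + 0*1/7 + 2/3*2/7 = 8/21
d_1 = (1=1/3, 2=2/7, 3=8/21)
  d_2[1] = 1/3*1/7 + 2/7*4/7 + 8/21*3/7 = 55/147
  d_2[2] = 1/3*2/7 + 2/7*2/7 + 8/21*2/7 = 2/7
  d_2[3] = 1/3*4/7 + 2/7*1/7 + 8/21*2/7 = 50/147
d_2 = (1=55/147, 2=2/7, 3=50/147)
  d_3[1] = 55/147*1/7 + 2/7*4/7 + 50/147*3/7 = 373/1029
  d_3[2] = 55/147*2/7 + 2/7*2/7 + 50/147*2/7 = 2/7
  d_3[3] = 55/147*4/7 + 2/7*1/7 + 50/147*2/7 = 362/1029
d_3 = (1=373/1029, 2=2/7, 3=362/1029)
  d_4[1] = 373/1029*1/7 + 2/7*4/7 + 362/1029*3/7 = 2635/7203
  d_4[2] = 373/1029*2/7 + 2/7*2/7 + 362/1029*2/7 = 2/7
  d_4[3] = 373/1029*4/7 + 2/7*1/7 + 362/1029*2/7 = 2510/7203
d_4 = (1=2635/7203, 2=2/7, 3=2510/7203)

Answer: 2635/7203 2/7 2510/7203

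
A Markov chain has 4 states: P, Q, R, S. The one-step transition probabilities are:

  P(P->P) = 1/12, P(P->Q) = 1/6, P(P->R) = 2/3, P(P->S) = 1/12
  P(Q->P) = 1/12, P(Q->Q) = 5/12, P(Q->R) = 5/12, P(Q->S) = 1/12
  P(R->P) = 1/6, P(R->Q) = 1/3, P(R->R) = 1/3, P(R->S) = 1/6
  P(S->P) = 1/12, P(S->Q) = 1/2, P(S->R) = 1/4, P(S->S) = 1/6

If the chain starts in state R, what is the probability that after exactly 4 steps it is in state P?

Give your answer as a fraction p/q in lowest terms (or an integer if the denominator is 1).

Computing P^4 by repeated multiplication:
P^1 =
  P: [1/12, 1/6, 2/3, 1/12]
  Q: [1/12, 5/12, 5/12, 1/12]
  R: [1/6, 1/3, 1/3, 1/6]
  S: [1/12, 1/2, 1/4, 1/6]
P^2 =
  P: [5/36, 25/72, 53/144, 7/48]
  Q: [17/144, 53/144, 7/18, 1/8]
  R: [1/9, 13/36, 29/72, 1/8]
  S: [5/48, 7/18, 7/18, 17/144]
P^3 =
  P: [197/1728, 157/432, 685/1728, 109/864]
  Q: [25/216, 631/1728, 679/1728, 109/864]
  R: [101/864, 79/216, 337/864, 55/432]
  S: [25/216, 53/144, 25/64, 217/1728]
P^4 =
  P: [2413/20736, 3791/10368, 4055/10368, 877/6912]
  Q: [2407/20736, 7579/20736, 8125/20736, 875/6912]
  R: [1201/10368, 1895/5184, 2033/5184, 437/3456]
  S: [89/768, 3791/10368, 8131/20736, 655/5184]

(P^4)[R -> P] = 1201/10368

Answer: 1201/10368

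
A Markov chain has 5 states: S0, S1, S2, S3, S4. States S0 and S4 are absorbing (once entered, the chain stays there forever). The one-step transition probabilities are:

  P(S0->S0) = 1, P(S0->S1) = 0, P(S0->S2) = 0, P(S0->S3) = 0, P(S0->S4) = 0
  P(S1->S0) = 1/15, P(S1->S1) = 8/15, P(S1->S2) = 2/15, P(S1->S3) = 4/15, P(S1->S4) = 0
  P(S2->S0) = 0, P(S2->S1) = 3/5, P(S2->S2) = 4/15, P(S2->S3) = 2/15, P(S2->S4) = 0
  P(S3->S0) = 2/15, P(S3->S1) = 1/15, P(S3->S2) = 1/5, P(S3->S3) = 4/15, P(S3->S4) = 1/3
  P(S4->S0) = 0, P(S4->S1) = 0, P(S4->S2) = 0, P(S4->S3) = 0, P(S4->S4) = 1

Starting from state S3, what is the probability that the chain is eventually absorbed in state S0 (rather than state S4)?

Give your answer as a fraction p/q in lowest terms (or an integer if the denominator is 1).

Let a_i = P(absorbed in S0 | start in state i).
Boundary conditions: a_S0 = 1, a_S4 = 0.
For each transient state i, a_i = sum_j P(i->j) * a_j:
  a_S1 = 1/15*a_S0 + 8/15*a_S1 + 2/15*a_S2 + 4/15*a_S3 + 0*a_S4
  a_S2 = 0*a_S0 + 3/5*a_S1 + 4/15*a_S2 + 2/15*a_S3 + 0*a_S4
  a_S3 = 2/15*a_S0 + 1/15*a_S1 + 1/5*a_S2 + 4/15*a_S3 + 1/3*a_S4

Substituting a_S0 = 1 and a_S4 = 0, rearrange to (I - Q) a = r where r[i] = P(i -> S0):
  [7/15, -2/15, -4/15] . (a_S1, a_S2, a_S3) = 1/15
  [-3/5, 11/15, -2/15] . (a_S1, a_S2, a_S3) = 0
  [-1/15, -1/5, 11/15] . (a_S1, a_S2, a_S3) = 2/15

Solving yields:
  a_S1 = 211/451
  a_S2 = 201/451
  a_S3 = 156/451

Starting state is S3, so the absorption probability is a_S3 = 156/451.

Answer: 156/451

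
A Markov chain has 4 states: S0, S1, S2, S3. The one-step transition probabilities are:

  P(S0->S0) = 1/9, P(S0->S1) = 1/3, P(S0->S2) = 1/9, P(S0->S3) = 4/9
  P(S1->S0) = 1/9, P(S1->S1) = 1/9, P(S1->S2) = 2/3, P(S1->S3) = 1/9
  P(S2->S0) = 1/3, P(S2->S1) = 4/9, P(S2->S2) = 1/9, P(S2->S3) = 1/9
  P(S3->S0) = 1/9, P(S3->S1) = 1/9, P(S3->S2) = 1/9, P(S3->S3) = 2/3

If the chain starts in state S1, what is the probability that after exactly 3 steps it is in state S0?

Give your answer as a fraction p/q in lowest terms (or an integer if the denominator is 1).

Computing P^3 by repeated multiplication:
P^1 =
  S0: [1/9, 1/3, 1/9, 4/9]
  S1: [1/9, 1/9, 2/3, 1/9]
  S2: [1/3, 4/9, 1/9, 1/9]
  S3: [1/9, 1/9, 1/9, 2/3]
P^2 =
  S0: [11/81, 14/81, 8/27, 32/81]
  S1: [7/27, 29/81, 14/81, 17/81]
  S2: [11/81, 2/9, 29/81, 23/81]
  S3: [11/81, 14/81, 14/81, 14/27]
P^3 =
  S0: [43/243, 175/729, 151/729, 274/729]
  S1: [109/729, 55/243, 226/729, 229/729]
  S2: [139/729, 190/729, 19/81, 229/729]
  S3: [109/729, 145/729, 151/729, 4/9]

(P^3)[S1 -> S0] = 109/729

Answer: 109/729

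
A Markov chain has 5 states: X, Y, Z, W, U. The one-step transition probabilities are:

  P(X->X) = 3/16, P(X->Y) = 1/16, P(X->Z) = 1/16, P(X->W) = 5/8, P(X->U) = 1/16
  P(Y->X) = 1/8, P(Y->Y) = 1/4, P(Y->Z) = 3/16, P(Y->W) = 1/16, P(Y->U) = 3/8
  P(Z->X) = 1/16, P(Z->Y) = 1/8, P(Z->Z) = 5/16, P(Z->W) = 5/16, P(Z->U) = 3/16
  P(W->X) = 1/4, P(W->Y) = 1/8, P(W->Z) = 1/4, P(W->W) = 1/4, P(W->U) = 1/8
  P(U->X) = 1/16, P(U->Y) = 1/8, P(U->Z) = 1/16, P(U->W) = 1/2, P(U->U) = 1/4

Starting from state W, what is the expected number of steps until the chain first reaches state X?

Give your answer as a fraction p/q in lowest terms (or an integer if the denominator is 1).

Answer: 1136/175

Derivation:
Let h_i = expected steps to first reach X from state i.
Boundary: h_X = 0.
First-step equations for the other states:
  h_Y = 1 + 1/8*h_X + 1/4*h_Y + 3/16*h_Z + 1/16*h_W + 3/8*h_U
  h_Z = 1 + 1/16*h_X + 1/8*h_Y + 5/16*h_Z + 5/16*h_W + 3/16*h_U
  h_W = 1 + 1/4*h_X + 1/8*h_Y + 1/4*h_Z + 1/4*h_W + 1/8*h_U
  h_U = 1 + 1/16*h_X + 1/8*h_Y + 1/16*h_Z + 1/2*h_W + 1/4*h_U

Substituting h_X = 0 and rearranging gives the linear system (I - Q) h = 1:
  [3/4, -3/16, -1/16, -3/8] . (h_Y, h_Z, h_W, h_U) = 1
  [-1/8, 11/16, -5/16, -3/16] . (h_Y, h_Z, h_W, h_U) = 1
  [-1/8, -1/4, 3/4, -1/8] . (h_Y, h_Z, h_W, h_U) = 1
  [-1/8, -1/16, -1/2, 3/4] . (h_Y, h_Z, h_W, h_U) = 1

Solving yields:
  h_Y = 1336/175
  h_Z = 1376/175
  h_W = 1136/175
  h_U = 1328/175

Starting state is W, so the expected hitting time is h_W = 1136/175.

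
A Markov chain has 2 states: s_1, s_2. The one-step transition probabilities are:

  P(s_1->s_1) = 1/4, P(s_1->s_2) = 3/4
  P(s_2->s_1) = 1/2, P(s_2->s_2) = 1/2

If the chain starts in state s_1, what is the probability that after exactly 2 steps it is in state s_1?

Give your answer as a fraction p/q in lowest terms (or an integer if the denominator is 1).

Computing P^2 by repeated multiplication:
P^1 =
  s_1: [1/4, 3/4]
  s_2: [1/2, 1/2]
P^2 =
  s_1: [7/16, 9/16]
  s_2: [3/8, 5/8]

(P^2)[s_1 -> s_1] = 7/16

Answer: 7/16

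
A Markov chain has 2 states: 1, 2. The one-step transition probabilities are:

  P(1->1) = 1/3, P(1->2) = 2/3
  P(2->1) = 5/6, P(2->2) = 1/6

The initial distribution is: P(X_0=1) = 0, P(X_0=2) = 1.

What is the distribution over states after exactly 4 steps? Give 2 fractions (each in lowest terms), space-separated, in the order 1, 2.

Answer: 25/48 23/48

Derivation:
Propagating the distribution step by step (d_{t+1} = d_t * P):
d_0 = (1=0, 2=1)
  d_1[1] = 0*1/3 + 1*5/6 = 5/6
  d_1[2] = 0*2/3 + 1*1/6 = 1/6
d_1 = (1=5/6, 2=1/6)
  d_2[1] = 5/6*1/3 + 1/6*5/6 = 5/12
  d_2[2] = 5/6*2/3 + 1/6*1/6 = 7/12
d_2 = (1=5/12, 2=7/12)
  d_3[1] = 5/12*1/3 + 7/12*5/6 = 5/8
  d_3[2] = 5/12*2/3 + 7/12*1/6 = 3/8
d_3 = (1=5/8, 2=3/8)
  d_4[1] = 5/8*1/3 + 3/8*5/6 = 25/48
  d_4[2] = 5/8*2/3 + 3/8*1/6 = 23/48
d_4 = (1=25/48, 2=23/48)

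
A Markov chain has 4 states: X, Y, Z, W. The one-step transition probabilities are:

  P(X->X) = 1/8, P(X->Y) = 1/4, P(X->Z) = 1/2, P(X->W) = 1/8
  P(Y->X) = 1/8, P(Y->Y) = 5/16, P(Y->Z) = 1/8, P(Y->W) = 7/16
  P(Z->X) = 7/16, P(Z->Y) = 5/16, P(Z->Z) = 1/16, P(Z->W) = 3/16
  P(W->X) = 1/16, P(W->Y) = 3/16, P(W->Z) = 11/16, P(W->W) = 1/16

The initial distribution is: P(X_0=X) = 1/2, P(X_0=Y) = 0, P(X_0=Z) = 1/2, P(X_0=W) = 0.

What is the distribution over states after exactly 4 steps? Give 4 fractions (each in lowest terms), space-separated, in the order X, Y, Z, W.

Answer: 27169/131072 35739/131072 39889/131072 28275/131072

Derivation:
Propagating the distribution step by step (d_{t+1} = d_t * P):
d_0 = (X=1/2, Y=0, Z=1/2, W=0)
  d_1[X] = 1/2*1/8 + 0*1/8 + 1/2*7/16 + 0*1/16 = 9/32
  d_1[Y] = 1/2*1/4 + 0*5/16 + 1/2*5/16 + 0*3/16 = 9/32
  d_1[Z] = 1/2*1/2 + 0*1/8 + 1/2*1/16 + 0*11/16 = 9/32
  d_1[W] = 1/2*1/8 + 0*7/16 + 1/2*3/16 + 0*1/16 = 5/32
d_1 = (X=9/32, Y=9/32, Z=9/32, W=5/32)
  d_2[X] = 9/32*1/8 + 9/32*1/8 + 9/32*7/16 + 5/32*1/16 = 13/64
  d_2[Y] = 9/32*1/4 + 9/32*5/16 + 9/32*5/16 + 5/32*3/16 = 141/512
  d_2[Z] = 9/32*1/2 + 9/32*1/8 + 9/32*1/16 + 5/32*11/16 = 77/256
  d_2[W] = 9/32*1/8 + 9/32*7/16 + 9/32*3/16 + 5/32*1/16 = 113/512
d_2 = (X=13/64, Y=141/512, Z=77/256, W=113/512)
  d_3[X] = 13/64*1/8 + 141/512*1/8 + 77/256*7/16 + 113/512*1/16 = 1681/8192
  d_3[Y] = 13/64*1/4 + 141/512*5/16 + 77/256*5/16 + 113/512*3/16 = 1115/4096
  d_3[Z] = 13/64*1/2 + 141/512*1/8 + 77/256*1/16 + 113/512*11/16 = 2511/8192
  d_3[W] = 13/64*1/8 + 141/512*7/16 + 77/256*3/16 + 113/512*1/16 = 885/4096
d_3 = (X=1681/8192, Y=1115/4096, Z=2511/8192, W=885/4096)
  d_4[X] = 1681/8192*1/8 + 1115/4096*1/8 + 2511/8192*7/16 + 885/4096*1/16 = 27169/131072
  d_4[Y] = 1681/8192*1/4 + 1115/4096*5/16 + 2511/8192*5/16 + 885/4096*3/16 = 35739/131072
  d_4[Z] = 1681/8192*1/2 + 1115/4096*1/8 + 2511/8192*1/16 + 885/4096*11/16 = 39889/131072
  d_4[W] = 1681/8192*1/8 + 1115/4096*7/16 + 2511/8192*3/16 + 885/4096*1/16 = 28275/131072
d_4 = (X=27169/131072, Y=35739/131072, Z=39889/131072, W=28275/131072)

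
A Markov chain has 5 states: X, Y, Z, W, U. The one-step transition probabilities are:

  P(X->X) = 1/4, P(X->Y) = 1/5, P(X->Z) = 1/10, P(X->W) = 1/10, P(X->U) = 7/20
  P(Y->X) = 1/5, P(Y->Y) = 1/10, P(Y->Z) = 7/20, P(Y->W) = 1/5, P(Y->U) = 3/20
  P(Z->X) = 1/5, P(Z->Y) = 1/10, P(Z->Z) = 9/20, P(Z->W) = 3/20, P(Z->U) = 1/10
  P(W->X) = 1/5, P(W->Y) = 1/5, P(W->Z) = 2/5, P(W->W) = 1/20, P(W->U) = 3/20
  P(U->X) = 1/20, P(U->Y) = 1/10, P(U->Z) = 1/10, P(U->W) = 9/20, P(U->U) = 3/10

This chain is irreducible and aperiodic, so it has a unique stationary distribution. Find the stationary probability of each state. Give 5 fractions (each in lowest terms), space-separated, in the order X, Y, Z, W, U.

The stationary distribution satisfies pi = pi * P, i.e.:
  pi_X = 1/4*pi_X + 1/5*pi_Y + 1/5*pi_Z + 1/5*pi_W + 1/20*pi_U
  pi_Y = 1/5*pi_X + 1/10*pi_Y + 1/10*pi_Z + 1/5*pi_W + 1/10*pi_U
  pi_Z = 1/10*pi_X + 7/20*pi_Y + 9/20*pi_Z + 2/5*pi_W + 1/10*pi_U
  pi_W = 1/10*pi_X + 1/5*pi_Y + 3/20*pi_Z + 1/20*pi_W + 9/20*pi_U
  pi_U = 7/20*pi_X + 3/20*pi_Y + 1/10*pi_Z + 3/20*pi_W + 3/10*pi_U
with normalization: pi_X + pi_Y + pi_Z + pi_W + pi_U = 1.

Using the first 4 balance equations plus normalization, the linear system A*pi = b is:
  [-3/4, 1/5, 1/5, 1/5, 1/20] . pi = 0
  [1/5, -9/10, 1/10, 1/5, 1/10] . pi = 0
  [1/10, 7/20, -11/20, 2/5, 1/10] . pi = 0
  [1/10, 1/5, 3/20, -19/20, 9/20] . pi = 0
  [1, 1, 1, 1, 1] . pi = 1

Solving yields:
  pi_X = 4090/22881
  pi_Y = 9391/68643
  pi_Z = 20171/68643
  pi_W = 12997/68643
  pi_U = 13814/68643

Verification (pi * P):
  4090/22881*1/4 + 9391/68643*1/5 + 20171/68643*1/5 + 12997/68643*1/5 + 13814/68643*1/20 = 4090/22881 = pi_X  (ok)
  4090/22881*1/5 + 9391/68643*1/10 + 20171/68643*1/10 + 12997/68643*1/5 + 13814/68643*1/10 = 9391/68643 = pi_Y  (ok)
  4090/22881*1/10 + 9391/68643*7/20 + 20171/68643*9/20 + 12997/68643*2/5 + 13814/68643*1/10 = 20171/68643 = pi_Z  (ok)
  4090/22881*1/10 + 9391/68643*1/5 + 20171/68643*3/20 + 12997/68643*1/20 + 13814/68643*9/20 = 12997/68643 = pi_W  (ok)
  4090/22881*7/20 + 9391/68643*3/20 + 20171/68643*1/10 + 12997/68643*3/20 + 13814/68643*3/10 = 13814/68643 = pi_U  (ok)

Answer: 4090/22881 9391/68643 20171/68643 12997/68643 13814/68643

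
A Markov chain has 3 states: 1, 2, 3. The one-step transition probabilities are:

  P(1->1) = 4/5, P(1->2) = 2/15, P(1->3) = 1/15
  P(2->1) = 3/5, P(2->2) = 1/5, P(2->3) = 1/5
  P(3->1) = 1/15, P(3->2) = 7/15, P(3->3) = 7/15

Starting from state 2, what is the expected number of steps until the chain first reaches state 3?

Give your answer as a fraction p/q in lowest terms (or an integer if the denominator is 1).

Let h_i = expected steps to first reach 3 from state i.
Boundary: h_3 = 0.
First-step equations for the other states:
  h_1 = 1 + 4/5*h_1 + 2/15*h_2 + 1/15*h_3
  h_2 = 1 + 3/5*h_1 + 1/5*h_2 + 1/5*h_3

Substituting h_3 = 0 and rearranging gives the linear system (I - Q) h = 1:
  [1/5, -2/15] . (h_1, h_2) = 1
  [-3/5, 4/5] . (h_1, h_2) = 1

Solving yields:
  h_1 = 35/3
  h_2 = 10

Starting state is 2, so the expected hitting time is h_2 = 10.

Answer: 10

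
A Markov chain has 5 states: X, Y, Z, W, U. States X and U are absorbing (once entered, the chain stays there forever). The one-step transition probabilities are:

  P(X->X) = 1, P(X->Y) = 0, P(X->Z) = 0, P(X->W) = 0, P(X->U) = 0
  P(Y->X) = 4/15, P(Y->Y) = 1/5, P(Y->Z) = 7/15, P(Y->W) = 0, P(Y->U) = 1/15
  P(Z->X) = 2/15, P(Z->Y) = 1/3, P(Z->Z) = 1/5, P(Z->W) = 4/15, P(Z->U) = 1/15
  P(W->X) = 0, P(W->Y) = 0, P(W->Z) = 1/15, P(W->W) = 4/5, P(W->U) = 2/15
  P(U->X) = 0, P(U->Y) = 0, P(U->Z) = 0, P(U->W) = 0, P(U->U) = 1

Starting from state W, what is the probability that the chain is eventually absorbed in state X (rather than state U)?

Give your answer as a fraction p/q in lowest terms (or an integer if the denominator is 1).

Let a_i = P(absorbed in X | start in state i).
Boundary conditions: a_X = 1, a_U = 0.
For each transient state i, a_i = sum_j P(i->j) * a_j:
  a_Y = 4/15*a_X + 1/5*a_Y + 7/15*a_Z + 0*a_W + 1/15*a_U
  a_Z = 2/15*a_X + 1/3*a_Y + 1/5*a_Z + 4/15*a_W + 1/15*a_U
  a_W = 0*a_X + 0*a_Y + 1/15*a_Z + 4/5*a_W + 2/15*a_U

Substituting a_X = 1 and a_U = 0, rearrange to (I - Q) a = r where r[i] = P(i -> X):
  [4/5, -7/15, 0] . (a_Y, a_Z, a_W) = 4/15
  [-1/3, 4/5, -4/15] . (a_Y, a_Z, a_W) = 2/15
  [0, -1/15, 1/5] . (a_Y, a_Z, a_W) = 0

Solving yields:
  a_Y = 170/279
  a_Z = 44/93
  a_W = 44/279

Starting state is W, so the absorption probability is a_W = 44/279.

Answer: 44/279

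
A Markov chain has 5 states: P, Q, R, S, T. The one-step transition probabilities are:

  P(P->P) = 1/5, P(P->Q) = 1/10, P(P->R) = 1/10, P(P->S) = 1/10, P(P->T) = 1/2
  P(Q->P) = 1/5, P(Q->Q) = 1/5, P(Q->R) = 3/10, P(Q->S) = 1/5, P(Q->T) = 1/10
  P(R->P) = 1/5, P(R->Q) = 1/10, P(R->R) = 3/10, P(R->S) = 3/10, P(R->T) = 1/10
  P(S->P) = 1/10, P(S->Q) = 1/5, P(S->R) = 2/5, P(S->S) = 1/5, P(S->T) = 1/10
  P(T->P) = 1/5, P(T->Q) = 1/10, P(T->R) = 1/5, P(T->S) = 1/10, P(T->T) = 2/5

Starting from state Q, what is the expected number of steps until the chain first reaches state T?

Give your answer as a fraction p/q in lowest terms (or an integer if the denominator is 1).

Answer: 4890/839

Derivation:
Let h_i = expected steps to first reach T from state i.
Boundary: h_T = 0.
First-step equations for the other states:
  h_P = 1 + 1/5*h_P + 1/10*h_Q + 1/10*h_R + 1/10*h_S + 1/2*h_T
  h_Q = 1 + 1/5*h_P + 1/5*h_Q + 3/10*h_R + 1/5*h_S + 1/10*h_T
  h_R = 1 + 1/5*h_P + 1/10*h_Q + 3/10*h_R + 3/10*h_S + 1/10*h_T
  h_S = 1 + 1/10*h_P + 1/5*h_Q + 2/5*h_R + 1/5*h_S + 1/10*h_T

Substituting h_T = 0 and rearranging gives the linear system (I - Q) h = 1:
  [4/5, -1/10, -1/10, -1/10] . (h_P, h_Q, h_R, h_S) = 1
  [-1/5, 4/5, -3/10, -1/5] . (h_P, h_Q, h_R, h_S) = 1
  [-1/5, -1/10, 7/10, -3/10] . (h_P, h_Q, h_R, h_S) = 1
  [-1/10, -1/5, -2/5, 4/5] . (h_P, h_Q, h_R, h_S) = 1

Solving yields:
  h_P = 2910/839
  h_Q = 4890/839
  h_R = 4910/839
  h_S = 5090/839

Starting state is Q, so the expected hitting time is h_Q = 4890/839.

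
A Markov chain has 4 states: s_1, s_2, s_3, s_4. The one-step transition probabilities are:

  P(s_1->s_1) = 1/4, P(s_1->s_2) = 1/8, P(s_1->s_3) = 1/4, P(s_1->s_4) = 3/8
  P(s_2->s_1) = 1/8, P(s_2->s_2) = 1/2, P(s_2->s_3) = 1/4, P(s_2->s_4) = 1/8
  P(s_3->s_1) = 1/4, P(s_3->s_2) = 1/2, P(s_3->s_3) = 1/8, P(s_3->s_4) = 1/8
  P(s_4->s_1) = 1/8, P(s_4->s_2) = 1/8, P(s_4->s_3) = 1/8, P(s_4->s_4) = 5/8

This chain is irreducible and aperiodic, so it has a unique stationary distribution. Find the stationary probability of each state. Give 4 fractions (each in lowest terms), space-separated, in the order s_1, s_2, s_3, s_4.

The stationary distribution satisfies pi = pi * P, i.e.:
  pi_s_1 = 1/4*pi_s_1 + 1/8*pi_s_2 + 1/4*pi_s_3 + 1/8*pi_s_4
  pi_s_2 = 1/8*pi_s_1 + 1/2*pi_s_2 + 1/2*pi_s_3 + 1/8*pi_s_4
  pi_s_3 = 1/4*pi_s_1 + 1/4*pi_s_2 + 1/8*pi_s_3 + 1/8*pi_s_4
  pi_s_4 = 3/8*pi_s_1 + 1/8*pi_s_2 + 1/8*pi_s_3 + 5/8*pi_s_4
with normalization: pi_s_1 + pi_s_2 + pi_s_3 + pi_s_4 = 1.

Using the first 3 balance equations plus normalization, the linear system A*pi = b is:
  [-3/4, 1/8, 1/4, 1/8] . pi = 0
  [1/8, -1/2, 1/2, 1/8] . pi = 0
  [1/4, 1/4, -7/8, 1/8] . pi = 0
  [1, 1, 1, 1] . pi = 1

Solving yields:
  pi_s_1 = 43/254
  pi_s_2 = 79/254
  pi_s_3 = 47/254
  pi_s_4 = 85/254

Verification (pi * P):
  43/254*1/4 + 79/254*1/8 + 47/254*1/4 + 85/254*1/8 = 43/254 = pi_s_1  (ok)
  43/254*1/8 + 79/254*1/2 + 47/254*1/2 + 85/254*1/8 = 79/254 = pi_s_2  (ok)
  43/254*1/4 + 79/254*1/4 + 47/254*1/8 + 85/254*1/8 = 47/254 = pi_s_3  (ok)
  43/254*3/8 + 79/254*1/8 + 47/254*1/8 + 85/254*5/8 = 85/254 = pi_s_4  (ok)

Answer: 43/254 79/254 47/254 85/254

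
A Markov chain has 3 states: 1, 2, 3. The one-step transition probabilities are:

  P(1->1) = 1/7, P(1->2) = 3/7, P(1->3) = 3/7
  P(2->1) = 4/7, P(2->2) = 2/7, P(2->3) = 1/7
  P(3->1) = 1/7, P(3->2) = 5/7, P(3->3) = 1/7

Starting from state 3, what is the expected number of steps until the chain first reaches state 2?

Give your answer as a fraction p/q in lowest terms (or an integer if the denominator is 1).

Let h_i = expected steps to first reach 2 from state i.
Boundary: h_2 = 0.
First-step equations for the other states:
  h_1 = 1 + 1/7*h_1 + 3/7*h_2 + 3/7*h_3
  h_3 = 1 + 1/7*h_1 + 5/7*h_2 + 1/7*h_3

Substituting h_2 = 0 and rearranging gives the linear system (I - Q) h = 1:
  [6/7, -3/7] . (h_1, h_3) = 1
  [-1/7, 6/7] . (h_1, h_3) = 1

Solving yields:
  h_1 = 21/11
  h_3 = 49/33

Starting state is 3, so the expected hitting time is h_3 = 49/33.

Answer: 49/33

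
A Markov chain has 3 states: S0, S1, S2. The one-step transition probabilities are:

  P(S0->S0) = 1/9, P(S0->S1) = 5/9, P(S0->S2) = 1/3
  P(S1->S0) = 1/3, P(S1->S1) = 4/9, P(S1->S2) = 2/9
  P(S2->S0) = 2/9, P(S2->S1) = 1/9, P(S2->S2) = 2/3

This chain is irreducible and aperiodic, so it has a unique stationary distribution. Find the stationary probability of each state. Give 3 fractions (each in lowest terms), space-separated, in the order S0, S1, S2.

The stationary distribution satisfies pi = pi * P, i.e.:
  pi_S0 = 1/9*pi_S0 + 1/3*pi_S1 + 2/9*pi_S2
  pi_S1 = 5/9*pi_S0 + 4/9*pi_S1 + 1/9*pi_S2
  pi_S2 = 1/3*pi_S0 + 2/9*pi_S1 + 2/3*pi_S2
with normalization: pi_S0 + pi_S1 + pi_S2 = 1.

Using the first 2 balance equations plus normalization, the linear system A*pi = b is:
  [-8/9, 1/3, 2/9] . pi = 0
  [5/9, -5/9, 1/9] . pi = 0
  [1, 1, 1] . pi = 1

Solving yields:
  pi_S0 = 13/56
  pi_S1 = 9/28
  pi_S2 = 25/56

Verification (pi * P):
  13/56*1/9 + 9/28*1/3 + 25/56*2/9 = 13/56 = pi_S0  (ok)
  13/56*5/9 + 9/28*4/9 + 25/56*1/9 = 9/28 = pi_S1  (ok)
  13/56*1/3 + 9/28*2/9 + 25/56*2/3 = 25/56 = pi_S2  (ok)

Answer: 13/56 9/28 25/56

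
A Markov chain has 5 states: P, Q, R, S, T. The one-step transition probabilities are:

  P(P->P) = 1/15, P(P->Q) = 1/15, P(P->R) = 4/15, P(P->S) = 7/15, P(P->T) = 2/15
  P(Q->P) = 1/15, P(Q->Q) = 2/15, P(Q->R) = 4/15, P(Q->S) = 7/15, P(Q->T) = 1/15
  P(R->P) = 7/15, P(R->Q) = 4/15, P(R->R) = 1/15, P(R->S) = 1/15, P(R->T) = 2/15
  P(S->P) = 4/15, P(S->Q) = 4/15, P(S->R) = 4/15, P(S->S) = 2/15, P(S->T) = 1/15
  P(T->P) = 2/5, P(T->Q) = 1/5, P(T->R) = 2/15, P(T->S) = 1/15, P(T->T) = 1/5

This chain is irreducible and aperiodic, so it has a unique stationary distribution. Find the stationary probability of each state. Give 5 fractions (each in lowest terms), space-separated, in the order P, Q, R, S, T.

Answer: 4145/17382 2163/11588 7295/34764 2939/11588 1291/11588

Derivation:
The stationary distribution satisfies pi = pi * P, i.e.:
  pi_P = 1/15*pi_P + 1/15*pi_Q + 7/15*pi_R + 4/15*pi_S + 2/5*pi_T
  pi_Q = 1/15*pi_P + 2/15*pi_Q + 4/15*pi_R + 4/15*pi_S + 1/5*pi_T
  pi_R = 4/15*pi_P + 4/15*pi_Q + 1/15*pi_R + 4/15*pi_S + 2/15*pi_T
  pi_S = 7/15*pi_P + 7/15*pi_Q + 1/15*pi_R + 2/15*pi_S + 1/15*pi_T
  pi_T = 2/15*pi_P + 1/15*pi_Q + 2/15*pi_R + 1/15*pi_S + 1/5*pi_T
with normalization: pi_P + pi_Q + pi_R + pi_S + pi_T = 1.

Using the first 4 balance equations plus normalization, the linear system A*pi = b is:
  [-14/15, 1/15, 7/15, 4/15, 2/5] . pi = 0
  [1/15, -13/15, 4/15, 4/15, 1/5] . pi = 0
  [4/15, 4/15, -14/15, 4/15, 2/15] . pi = 0
  [7/15, 7/15, 1/15, -13/15, 1/15] . pi = 0
  [1, 1, 1, 1, 1] . pi = 1

Solving yields:
  pi_P = 4145/17382
  pi_Q = 2163/11588
  pi_R = 7295/34764
  pi_S = 2939/11588
  pi_T = 1291/11588

Verification (pi * P):
  4145/17382*1/15 + 2163/11588*1/15 + 7295/34764*7/15 + 2939/11588*4/15 + 1291/11588*2/5 = 4145/17382 = pi_P  (ok)
  4145/17382*1/15 + 2163/11588*2/15 + 7295/34764*4/15 + 2939/11588*4/15 + 1291/11588*1/5 = 2163/11588 = pi_Q  (ok)
  4145/17382*4/15 + 2163/11588*4/15 + 7295/34764*1/15 + 2939/11588*4/15 + 1291/11588*2/15 = 7295/34764 = pi_R  (ok)
  4145/17382*7/15 + 2163/11588*7/15 + 7295/34764*1/15 + 2939/11588*2/15 + 1291/11588*1/15 = 2939/11588 = pi_S  (ok)
  4145/17382*2/15 + 2163/11588*1/15 + 7295/34764*2/15 + 2939/11588*1/15 + 1291/11588*1/5 = 1291/11588 = pi_T  (ok)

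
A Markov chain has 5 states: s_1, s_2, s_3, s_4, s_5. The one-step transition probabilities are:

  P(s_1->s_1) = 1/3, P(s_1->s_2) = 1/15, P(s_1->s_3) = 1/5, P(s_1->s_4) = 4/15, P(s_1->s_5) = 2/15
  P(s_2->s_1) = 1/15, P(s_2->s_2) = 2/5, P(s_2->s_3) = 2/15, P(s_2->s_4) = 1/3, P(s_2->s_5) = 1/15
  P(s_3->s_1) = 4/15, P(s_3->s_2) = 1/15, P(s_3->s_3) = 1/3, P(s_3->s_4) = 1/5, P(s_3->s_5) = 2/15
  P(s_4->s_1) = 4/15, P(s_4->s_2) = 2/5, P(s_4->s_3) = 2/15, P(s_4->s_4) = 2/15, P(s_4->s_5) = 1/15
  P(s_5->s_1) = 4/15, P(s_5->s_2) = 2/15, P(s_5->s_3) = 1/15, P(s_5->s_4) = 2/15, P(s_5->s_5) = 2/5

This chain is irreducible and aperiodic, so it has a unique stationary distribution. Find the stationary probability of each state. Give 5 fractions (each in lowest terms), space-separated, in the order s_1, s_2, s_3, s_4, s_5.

The stationary distribution satisfies pi = pi * P, i.e.:
  pi_s_1 = 1/3*pi_s_1 + 1/15*pi_s_2 + 4/15*pi_s_3 + 4/15*pi_s_4 + 4/15*pi_s_5
  pi_s_2 = 1/15*pi_s_1 + 2/5*pi_s_2 + 1/15*pi_s_3 + 2/5*pi_s_4 + 2/15*pi_s_5
  pi_s_3 = 1/5*pi_s_1 + 2/15*pi_s_2 + 1/3*pi_s_3 + 2/15*pi_s_4 + 1/15*pi_s_5
  pi_s_4 = 4/15*pi_s_1 + 1/3*pi_s_2 + 1/5*pi_s_3 + 2/15*pi_s_4 + 2/15*pi_s_5
  pi_s_5 = 2/15*pi_s_1 + 1/15*pi_s_2 + 2/15*pi_s_3 + 1/15*pi_s_4 + 2/5*pi_s_5
with normalization: pi_s_1 + pi_s_2 + pi_s_3 + pi_s_4 + pi_s_5 = 1.

Using the first 4 balance equations plus normalization, the linear system A*pi = b is:
  [-2/3, 1/15, 4/15, 4/15, 4/15] . pi = 0
  [1/15, -3/5, 1/15, 2/5, 2/15] . pi = 0
  [1/5, 2/15, -2/3, 2/15, 1/15] . pi = 0
  [4/15, 1/3, 1/5, -13/15, 2/15] . pi = 0
  [1, 1, 1, 1, 1] . pi = 1

Solving yields:
  pi_s_1 = 1845/7768
  pi_s_2 = 2621/11652
  pi_s_3 = 1357/7768
  pi_s_4 = 5165/23304
  pi_s_5 = 1097/7768

Verification (pi * P):
  1845/7768*1/3 + 2621/11652*1/15 + 1357/7768*4/15 + 5165/23304*4/15 + 1097/7768*4/15 = 1845/7768 = pi_s_1  (ok)
  1845/7768*1/15 + 2621/11652*2/5 + 1357/7768*1/15 + 5165/23304*2/5 + 1097/7768*2/15 = 2621/11652 = pi_s_2  (ok)
  1845/7768*1/5 + 2621/11652*2/15 + 1357/7768*1/3 + 5165/23304*2/15 + 1097/7768*1/15 = 1357/7768 = pi_s_3  (ok)
  1845/7768*4/15 + 2621/11652*1/3 + 1357/7768*1/5 + 5165/23304*2/15 + 1097/7768*2/15 = 5165/23304 = pi_s_4  (ok)
  1845/7768*2/15 + 2621/11652*1/15 + 1357/7768*2/15 + 5165/23304*1/15 + 1097/7768*2/5 = 1097/7768 = pi_s_5  (ok)

Answer: 1845/7768 2621/11652 1357/7768 5165/23304 1097/7768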